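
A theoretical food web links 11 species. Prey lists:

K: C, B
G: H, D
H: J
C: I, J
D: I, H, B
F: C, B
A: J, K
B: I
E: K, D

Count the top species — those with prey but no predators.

4

Top species (has prey, but nothing eats it): F, G, E, A.
Count: 4.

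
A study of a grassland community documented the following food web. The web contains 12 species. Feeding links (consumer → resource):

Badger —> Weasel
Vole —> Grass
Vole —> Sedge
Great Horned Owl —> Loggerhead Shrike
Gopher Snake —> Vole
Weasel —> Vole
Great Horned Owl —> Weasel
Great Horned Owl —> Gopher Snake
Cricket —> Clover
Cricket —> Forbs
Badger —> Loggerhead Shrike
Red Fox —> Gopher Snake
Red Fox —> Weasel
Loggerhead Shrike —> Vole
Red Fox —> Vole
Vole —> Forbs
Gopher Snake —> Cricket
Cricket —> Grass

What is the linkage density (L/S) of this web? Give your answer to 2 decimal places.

There are L = 18 links among S = 12 species.
L/S = 18/12 = 1.5000 ≈ 1.50.

L/S = 1.50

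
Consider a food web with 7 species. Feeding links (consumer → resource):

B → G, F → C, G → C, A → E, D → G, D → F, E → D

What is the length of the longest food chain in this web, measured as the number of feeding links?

One longest chain: C → G → D → E → A.
It has 5 species and 4 links.

4 links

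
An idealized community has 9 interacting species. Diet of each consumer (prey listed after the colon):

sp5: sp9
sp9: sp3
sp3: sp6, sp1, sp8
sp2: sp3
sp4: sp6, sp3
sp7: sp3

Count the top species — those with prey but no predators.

Top species (has prey, but nothing eats it): sp7, sp4, sp2, sp5.
Count: 4.

4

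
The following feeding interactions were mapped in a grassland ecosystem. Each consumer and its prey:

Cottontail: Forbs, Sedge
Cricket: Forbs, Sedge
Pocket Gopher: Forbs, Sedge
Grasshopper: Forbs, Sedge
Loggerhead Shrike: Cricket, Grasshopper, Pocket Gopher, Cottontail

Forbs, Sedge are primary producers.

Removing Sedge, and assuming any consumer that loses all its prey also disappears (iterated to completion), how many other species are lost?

Remove Sedge.
Every predator of it retains at least one other prey: Cricket still has Forbs; Grasshopper still has Forbs; Pocket Gopher still has Forbs; Cottontail still has Forbs.
No consumer loses all prey, so no secondary extinctions occur.

0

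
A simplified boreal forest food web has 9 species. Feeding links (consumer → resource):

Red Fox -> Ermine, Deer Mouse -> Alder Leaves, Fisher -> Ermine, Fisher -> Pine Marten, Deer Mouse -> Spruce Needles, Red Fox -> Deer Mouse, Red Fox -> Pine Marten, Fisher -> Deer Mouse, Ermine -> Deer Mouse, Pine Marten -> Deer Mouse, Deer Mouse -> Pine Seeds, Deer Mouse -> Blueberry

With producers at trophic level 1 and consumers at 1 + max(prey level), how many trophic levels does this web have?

4

Producers (level 1): Spruce Needles, Blueberry, Alder Leaves, Pine Seeds.
Spruce Needles → Deer Mouse → Ermine → Fisher gives Fisher level 4.
No species has a prey at level 4, so no species reaches level 5.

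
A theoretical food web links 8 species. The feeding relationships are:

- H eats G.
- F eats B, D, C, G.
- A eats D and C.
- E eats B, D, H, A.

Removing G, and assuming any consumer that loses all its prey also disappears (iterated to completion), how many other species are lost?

1

Remove G.
Round 1: H (all prey gone) → extinct.
No further losses. Total secondary extinctions: 1.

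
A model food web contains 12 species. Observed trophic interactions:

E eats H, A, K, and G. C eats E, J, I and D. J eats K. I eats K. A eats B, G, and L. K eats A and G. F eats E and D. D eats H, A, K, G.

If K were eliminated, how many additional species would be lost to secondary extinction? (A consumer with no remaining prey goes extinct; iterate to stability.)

Remove K.
Round 1: I (all prey gone), J (all prey gone) → extinct.
No further losses. Total secondary extinctions: 2.

2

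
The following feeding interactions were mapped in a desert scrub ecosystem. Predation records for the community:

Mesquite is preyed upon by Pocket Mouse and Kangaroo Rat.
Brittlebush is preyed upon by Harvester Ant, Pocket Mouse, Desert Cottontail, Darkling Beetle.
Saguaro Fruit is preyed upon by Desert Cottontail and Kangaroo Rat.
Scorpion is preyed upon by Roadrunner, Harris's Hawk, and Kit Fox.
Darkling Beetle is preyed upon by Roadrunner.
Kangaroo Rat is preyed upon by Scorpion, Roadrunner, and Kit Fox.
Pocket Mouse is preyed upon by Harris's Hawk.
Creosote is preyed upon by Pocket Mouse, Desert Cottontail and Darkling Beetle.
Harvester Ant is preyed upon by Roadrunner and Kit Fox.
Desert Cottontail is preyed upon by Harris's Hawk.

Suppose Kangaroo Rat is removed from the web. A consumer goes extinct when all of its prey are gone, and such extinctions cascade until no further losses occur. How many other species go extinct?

1

Remove Kangaroo Rat.
Round 1: Scorpion (all prey gone) → extinct.
No further losses. Total secondary extinctions: 1.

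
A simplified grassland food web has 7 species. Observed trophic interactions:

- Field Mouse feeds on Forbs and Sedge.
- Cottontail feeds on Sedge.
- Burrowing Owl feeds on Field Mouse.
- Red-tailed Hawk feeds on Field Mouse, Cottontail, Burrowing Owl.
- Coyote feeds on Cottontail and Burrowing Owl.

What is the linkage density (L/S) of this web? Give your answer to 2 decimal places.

There are L = 9 links among S = 7 species.
L/S = 9/7 = 1.2857 ≈ 1.29.

L/S = 1.29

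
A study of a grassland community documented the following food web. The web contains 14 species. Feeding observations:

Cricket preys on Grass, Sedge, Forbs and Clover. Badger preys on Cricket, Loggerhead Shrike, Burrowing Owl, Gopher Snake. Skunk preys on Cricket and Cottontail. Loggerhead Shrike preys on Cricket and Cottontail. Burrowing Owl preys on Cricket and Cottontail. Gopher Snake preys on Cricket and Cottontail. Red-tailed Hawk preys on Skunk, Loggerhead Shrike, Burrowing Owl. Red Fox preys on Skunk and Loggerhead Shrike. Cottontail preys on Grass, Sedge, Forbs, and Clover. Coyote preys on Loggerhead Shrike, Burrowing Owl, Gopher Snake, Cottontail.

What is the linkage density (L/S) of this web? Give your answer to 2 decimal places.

L/S = 2.07

There are L = 29 links among S = 14 species.
L/S = 29/14 = 2.0714 ≈ 2.07.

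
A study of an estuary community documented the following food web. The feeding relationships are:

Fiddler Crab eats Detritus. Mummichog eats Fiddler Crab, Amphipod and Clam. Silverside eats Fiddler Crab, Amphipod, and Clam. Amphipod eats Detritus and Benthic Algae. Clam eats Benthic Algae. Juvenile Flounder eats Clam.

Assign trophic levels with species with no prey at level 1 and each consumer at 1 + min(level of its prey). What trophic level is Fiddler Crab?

Trophic level 2

Detritus has no prey (basal) → level 1.
Fiddler Crab eats Detritus → level 2.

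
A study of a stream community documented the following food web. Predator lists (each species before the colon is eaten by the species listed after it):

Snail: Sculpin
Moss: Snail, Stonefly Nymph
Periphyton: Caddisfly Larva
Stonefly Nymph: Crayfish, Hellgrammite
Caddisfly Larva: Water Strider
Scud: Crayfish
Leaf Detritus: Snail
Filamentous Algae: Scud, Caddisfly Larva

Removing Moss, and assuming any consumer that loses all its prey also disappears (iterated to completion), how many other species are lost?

2

Remove Moss.
Round 1: Stonefly Nymph (all prey gone) → extinct.
Round 2: Hellgrammite (all prey gone) → extinct.
No further losses. Total secondary extinctions: 2.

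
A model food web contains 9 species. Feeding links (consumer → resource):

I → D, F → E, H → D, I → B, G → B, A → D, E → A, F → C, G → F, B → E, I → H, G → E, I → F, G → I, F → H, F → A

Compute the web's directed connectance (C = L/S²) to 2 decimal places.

The web has S = 9 species and L = 16 feeding links.
C = L / S² = 16 / 81 = 0.1975 ≈ 0.20.

C = 0.20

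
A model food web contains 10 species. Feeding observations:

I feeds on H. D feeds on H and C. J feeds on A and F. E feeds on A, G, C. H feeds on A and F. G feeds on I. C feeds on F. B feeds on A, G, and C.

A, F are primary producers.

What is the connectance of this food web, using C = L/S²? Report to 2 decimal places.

The web has S = 10 species and L = 15 feeding links.
C = L / S² = 15 / 100 = 0.1500 ≈ 0.15.

C = 0.15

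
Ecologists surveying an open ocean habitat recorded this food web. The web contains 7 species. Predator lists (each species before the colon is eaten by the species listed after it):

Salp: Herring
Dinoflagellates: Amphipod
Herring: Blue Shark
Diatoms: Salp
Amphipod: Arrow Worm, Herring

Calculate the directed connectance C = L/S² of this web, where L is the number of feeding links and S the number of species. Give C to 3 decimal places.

The web has S = 7 species and L = 6 feeding links.
C = L / S² = 6 / 49 = 0.1224 ≈ 0.122.

C = 0.122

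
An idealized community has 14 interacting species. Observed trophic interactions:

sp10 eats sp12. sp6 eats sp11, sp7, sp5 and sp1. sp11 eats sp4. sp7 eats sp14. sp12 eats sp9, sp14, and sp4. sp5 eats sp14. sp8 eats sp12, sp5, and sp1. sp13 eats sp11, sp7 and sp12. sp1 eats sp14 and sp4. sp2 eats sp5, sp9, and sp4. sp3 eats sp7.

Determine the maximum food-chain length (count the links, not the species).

2 links

One longest chain: sp9 → sp12 → sp8.
It has 3 species and 2 links.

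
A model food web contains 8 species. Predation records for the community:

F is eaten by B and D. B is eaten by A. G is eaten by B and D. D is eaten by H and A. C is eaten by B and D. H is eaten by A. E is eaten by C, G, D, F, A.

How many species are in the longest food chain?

5 species

One longest chain: E → C → D → H → A.
It has 5 species and 4 links.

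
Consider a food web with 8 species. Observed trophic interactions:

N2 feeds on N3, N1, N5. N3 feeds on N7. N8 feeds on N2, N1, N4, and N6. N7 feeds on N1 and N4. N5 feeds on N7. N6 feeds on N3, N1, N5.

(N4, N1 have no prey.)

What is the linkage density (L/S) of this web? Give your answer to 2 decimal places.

L/S = 1.75

There are L = 14 links among S = 8 species.
L/S = 14/8 = 1.7500 ≈ 1.75.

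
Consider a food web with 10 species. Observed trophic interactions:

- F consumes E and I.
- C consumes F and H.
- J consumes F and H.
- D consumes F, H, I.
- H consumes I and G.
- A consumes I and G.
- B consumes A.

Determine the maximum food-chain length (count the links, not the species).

2 links

One longest chain: G → H → D.
It has 3 species and 2 links.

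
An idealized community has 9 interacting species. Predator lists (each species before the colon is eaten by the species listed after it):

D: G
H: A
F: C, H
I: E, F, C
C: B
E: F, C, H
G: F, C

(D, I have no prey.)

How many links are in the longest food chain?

4 links

One longest chain: D → G → F → H → A.
It has 5 species and 4 links.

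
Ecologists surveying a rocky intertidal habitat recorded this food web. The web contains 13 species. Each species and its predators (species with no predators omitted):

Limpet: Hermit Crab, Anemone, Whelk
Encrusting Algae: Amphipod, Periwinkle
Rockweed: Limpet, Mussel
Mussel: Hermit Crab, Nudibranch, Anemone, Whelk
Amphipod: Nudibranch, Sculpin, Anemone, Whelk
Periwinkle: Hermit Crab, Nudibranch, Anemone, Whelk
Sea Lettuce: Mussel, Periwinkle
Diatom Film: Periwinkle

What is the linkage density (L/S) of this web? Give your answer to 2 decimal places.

L/S = 1.69

There are L = 22 links among S = 13 species.
L/S = 22/13 = 1.6923 ≈ 1.69.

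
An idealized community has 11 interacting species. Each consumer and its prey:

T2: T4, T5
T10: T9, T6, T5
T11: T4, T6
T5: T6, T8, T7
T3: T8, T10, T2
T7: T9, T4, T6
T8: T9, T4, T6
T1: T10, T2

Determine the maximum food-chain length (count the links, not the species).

One longest chain: T9 → T8 → T5 → T2 → T1.
It has 5 species and 4 links.

4 links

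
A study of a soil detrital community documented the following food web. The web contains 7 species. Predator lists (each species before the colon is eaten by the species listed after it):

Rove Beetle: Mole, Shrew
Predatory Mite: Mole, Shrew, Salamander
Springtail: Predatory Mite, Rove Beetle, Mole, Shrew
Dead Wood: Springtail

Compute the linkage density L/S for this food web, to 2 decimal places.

L/S = 1.43

There are L = 10 links among S = 7 species.
L/S = 10/7 = 1.4286 ≈ 1.43.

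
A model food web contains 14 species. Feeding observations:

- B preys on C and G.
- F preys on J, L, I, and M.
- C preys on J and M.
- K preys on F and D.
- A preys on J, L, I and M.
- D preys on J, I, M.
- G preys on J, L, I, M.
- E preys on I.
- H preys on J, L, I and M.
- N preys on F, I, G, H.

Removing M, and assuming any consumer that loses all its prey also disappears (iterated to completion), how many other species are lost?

Remove M.
Every predator of it retains at least one other prey: D still has J, I; C still has J; A still has J, L, I; H still has J, L, I; F still has J, L, I; G still has J, L, I.
No consumer loses all prey, so no secondary extinctions occur.

0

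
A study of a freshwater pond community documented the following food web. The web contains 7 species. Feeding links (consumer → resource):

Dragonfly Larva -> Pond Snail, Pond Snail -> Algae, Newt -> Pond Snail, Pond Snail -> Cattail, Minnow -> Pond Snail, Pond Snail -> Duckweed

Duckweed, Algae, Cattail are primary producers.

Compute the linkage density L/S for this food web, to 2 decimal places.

L/S = 0.86

There are L = 6 links among S = 7 species.
L/S = 6/7 = 0.8571 ≈ 0.86.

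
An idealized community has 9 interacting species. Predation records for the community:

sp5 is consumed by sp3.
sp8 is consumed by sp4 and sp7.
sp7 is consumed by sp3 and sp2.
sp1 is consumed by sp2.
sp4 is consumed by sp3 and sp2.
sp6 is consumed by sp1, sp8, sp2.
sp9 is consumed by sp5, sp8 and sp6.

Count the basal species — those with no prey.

Basal species (no prey listed): sp9.
Count: 1.

1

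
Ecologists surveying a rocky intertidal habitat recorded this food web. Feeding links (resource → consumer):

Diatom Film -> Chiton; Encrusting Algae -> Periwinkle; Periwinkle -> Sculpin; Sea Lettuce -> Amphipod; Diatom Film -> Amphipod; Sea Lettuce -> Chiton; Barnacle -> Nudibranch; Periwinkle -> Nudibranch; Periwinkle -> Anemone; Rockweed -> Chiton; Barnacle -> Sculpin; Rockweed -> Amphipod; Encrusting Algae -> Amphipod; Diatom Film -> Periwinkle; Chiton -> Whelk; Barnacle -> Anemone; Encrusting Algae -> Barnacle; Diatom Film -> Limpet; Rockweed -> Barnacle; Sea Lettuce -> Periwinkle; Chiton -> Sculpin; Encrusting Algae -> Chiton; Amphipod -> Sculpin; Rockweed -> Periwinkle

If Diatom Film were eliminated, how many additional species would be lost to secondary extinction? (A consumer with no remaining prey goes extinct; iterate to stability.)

1

Remove Diatom Film.
Round 1: Limpet (all prey gone) → extinct.
No further losses. Total secondary extinctions: 1.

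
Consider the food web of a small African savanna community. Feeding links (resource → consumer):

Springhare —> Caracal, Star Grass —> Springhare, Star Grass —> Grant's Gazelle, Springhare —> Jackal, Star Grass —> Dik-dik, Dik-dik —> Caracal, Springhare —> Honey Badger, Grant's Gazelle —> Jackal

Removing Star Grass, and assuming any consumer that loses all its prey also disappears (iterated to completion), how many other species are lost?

6

Remove Star Grass.
Round 1: Springhare (all prey gone), Dik-dik (all prey gone), Grant's Gazelle (all prey gone) → extinct.
Round 2: Jackal (all prey gone), Honey Badger (all prey gone), Caracal (all prey gone) → extinct.
No further losses. Total secondary extinctions: 6.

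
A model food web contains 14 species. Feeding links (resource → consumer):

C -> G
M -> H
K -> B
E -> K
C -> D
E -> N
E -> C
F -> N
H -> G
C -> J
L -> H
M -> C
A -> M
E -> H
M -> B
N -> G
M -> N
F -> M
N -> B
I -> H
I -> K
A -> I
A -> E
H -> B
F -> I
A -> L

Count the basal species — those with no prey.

Basal species (no prey listed): A, F.
Count: 2.

2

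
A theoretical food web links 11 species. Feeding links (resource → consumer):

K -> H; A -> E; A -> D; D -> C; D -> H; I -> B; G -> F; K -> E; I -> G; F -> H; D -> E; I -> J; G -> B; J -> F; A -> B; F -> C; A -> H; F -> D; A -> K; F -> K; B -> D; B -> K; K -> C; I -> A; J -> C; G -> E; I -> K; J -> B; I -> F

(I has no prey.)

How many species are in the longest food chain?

One longest chain: I → A → B → D → E.
It has 5 species and 4 links.

5 species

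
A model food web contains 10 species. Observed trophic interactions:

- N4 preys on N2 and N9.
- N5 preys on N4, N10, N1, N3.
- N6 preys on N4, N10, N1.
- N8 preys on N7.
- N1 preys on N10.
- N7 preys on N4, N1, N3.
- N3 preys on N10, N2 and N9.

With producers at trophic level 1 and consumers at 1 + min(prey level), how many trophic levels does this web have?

Producers (level 1): N9, N10, N2.
Following each consumer down to its lowest-level prey: N10 → N1 → N7 → N8 (levels 1 through 4).
All prey of N8 (N7 3) are at level 3 or above, so N8 is at level 1 + 3 = 4.
Every consumer has at least one prey at level 3 or below, so none exceeds level 4.

4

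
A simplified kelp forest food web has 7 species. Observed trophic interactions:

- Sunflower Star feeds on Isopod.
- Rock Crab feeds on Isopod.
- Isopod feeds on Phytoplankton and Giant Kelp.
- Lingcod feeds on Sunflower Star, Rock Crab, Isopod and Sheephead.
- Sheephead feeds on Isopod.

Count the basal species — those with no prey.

2

Basal species (no prey listed): Phytoplankton, Giant Kelp.
Count: 2.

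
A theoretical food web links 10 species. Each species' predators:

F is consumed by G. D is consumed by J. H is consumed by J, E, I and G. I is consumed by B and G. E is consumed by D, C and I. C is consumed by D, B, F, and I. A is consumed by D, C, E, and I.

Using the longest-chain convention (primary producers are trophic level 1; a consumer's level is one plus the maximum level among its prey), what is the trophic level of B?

Trophic level 5

A is a producer → level 1.
E eats A (level 1); other prey at levels: H 1 → level 2.
C eats E (level 2); other prey at levels: A 1 → level 3.
I eats C (level 3); other prey at levels: A 1, H 1, E 2 → level 4.
B eats I (level 4); other prey at levels: C 3 → level 5.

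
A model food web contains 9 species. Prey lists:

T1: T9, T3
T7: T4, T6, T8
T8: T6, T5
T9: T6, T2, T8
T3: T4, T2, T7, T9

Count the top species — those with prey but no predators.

1

Top species (has prey, but nothing eats it): T1.
Count: 1.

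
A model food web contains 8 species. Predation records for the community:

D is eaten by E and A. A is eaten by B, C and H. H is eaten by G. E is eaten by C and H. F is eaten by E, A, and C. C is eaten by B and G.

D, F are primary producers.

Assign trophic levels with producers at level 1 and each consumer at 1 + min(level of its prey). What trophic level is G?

Trophic level 3

F is a producer → level 1.
C eats F → level 2.
G eats C → level 3.
No prey of G is below level 2, so 3 is the minimum.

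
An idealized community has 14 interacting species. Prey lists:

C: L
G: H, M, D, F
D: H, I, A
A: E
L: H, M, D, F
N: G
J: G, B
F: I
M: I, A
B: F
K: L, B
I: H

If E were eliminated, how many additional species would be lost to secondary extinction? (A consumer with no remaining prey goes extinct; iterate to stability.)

Remove E.
Round 1: A (all prey gone) → extinct.
No further losses. Total secondary extinctions: 1.

1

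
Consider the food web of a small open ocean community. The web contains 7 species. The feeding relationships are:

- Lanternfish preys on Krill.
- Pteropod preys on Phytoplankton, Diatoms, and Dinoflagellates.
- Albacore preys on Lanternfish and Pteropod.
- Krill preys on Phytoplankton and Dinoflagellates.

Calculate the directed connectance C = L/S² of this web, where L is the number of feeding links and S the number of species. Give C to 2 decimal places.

C = 0.16

The web has S = 7 species and L = 8 feeding links.
C = L / S² = 8 / 49 = 0.1633 ≈ 0.16.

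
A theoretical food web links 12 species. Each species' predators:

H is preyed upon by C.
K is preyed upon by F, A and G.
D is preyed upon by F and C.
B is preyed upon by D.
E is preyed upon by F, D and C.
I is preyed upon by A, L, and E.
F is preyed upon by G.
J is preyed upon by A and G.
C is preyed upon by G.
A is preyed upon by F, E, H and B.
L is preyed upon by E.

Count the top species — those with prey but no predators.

Top species (has prey, but nothing eats it): G.
Count: 1.

1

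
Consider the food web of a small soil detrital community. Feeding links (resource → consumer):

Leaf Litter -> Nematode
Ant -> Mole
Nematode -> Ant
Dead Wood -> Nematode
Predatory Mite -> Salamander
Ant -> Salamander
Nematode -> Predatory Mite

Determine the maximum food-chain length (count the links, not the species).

3 links

One longest chain: Dead Wood → Nematode → Predatory Mite → Salamander.
It has 4 species and 3 links.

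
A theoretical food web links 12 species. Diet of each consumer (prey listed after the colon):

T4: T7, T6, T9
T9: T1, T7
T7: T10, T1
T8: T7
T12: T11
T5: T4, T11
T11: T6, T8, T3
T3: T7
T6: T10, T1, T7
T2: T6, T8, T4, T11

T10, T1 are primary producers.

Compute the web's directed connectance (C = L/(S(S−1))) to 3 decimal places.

C = 0.167

The web has S = 12 species and L = 22 feeding links.
C = L / (S(S−1)) = 22 / 132 = 0.1667 ≈ 0.167.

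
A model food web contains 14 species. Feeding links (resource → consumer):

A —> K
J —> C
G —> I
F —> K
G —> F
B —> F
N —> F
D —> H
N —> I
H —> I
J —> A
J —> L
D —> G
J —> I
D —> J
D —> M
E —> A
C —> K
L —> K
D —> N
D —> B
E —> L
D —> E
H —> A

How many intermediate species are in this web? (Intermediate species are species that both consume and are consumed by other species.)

10

Intermediate species (has both prey and predators): G, E, J, B, N, H, A, F, C, L.
Count: 10.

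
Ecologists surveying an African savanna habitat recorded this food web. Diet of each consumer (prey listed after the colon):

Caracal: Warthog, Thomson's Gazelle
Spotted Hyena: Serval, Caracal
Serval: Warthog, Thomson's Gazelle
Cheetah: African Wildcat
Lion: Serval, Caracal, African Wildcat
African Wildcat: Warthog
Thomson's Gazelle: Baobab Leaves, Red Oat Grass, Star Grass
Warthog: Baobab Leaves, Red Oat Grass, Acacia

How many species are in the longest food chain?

4 species

One longest chain: Baobab Leaves → Warthog → African Wildcat → Cheetah.
It has 4 species and 3 links.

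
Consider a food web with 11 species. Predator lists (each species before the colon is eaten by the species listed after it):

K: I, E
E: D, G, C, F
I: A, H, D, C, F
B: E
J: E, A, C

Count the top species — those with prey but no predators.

6

Top species (has prey, but nothing eats it): A, H, D, G, C, F.
Count: 6.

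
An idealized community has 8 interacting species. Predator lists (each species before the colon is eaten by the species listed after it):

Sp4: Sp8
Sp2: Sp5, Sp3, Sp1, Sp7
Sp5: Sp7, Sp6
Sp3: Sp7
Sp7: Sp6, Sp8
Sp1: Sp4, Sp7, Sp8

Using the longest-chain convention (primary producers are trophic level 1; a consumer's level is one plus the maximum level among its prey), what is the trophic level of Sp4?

Sp2 is a producer → level 1.
Sp1 eats Sp2 → level 2.
Sp4 eats Sp1 → level 3.

Trophic level 3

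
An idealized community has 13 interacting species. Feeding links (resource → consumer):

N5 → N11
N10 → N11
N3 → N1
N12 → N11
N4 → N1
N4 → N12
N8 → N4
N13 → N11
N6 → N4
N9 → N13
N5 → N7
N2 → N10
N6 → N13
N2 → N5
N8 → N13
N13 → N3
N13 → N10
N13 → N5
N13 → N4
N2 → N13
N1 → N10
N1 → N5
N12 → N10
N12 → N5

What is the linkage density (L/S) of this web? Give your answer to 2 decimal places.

There are L = 24 links among S = 13 species.
L/S = 24/13 = 1.8462 ≈ 1.85.

L/S = 1.85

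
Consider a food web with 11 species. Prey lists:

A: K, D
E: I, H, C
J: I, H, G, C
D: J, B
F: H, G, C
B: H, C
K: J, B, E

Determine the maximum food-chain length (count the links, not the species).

3 links

One longest chain: I → J → K → A.
It has 4 species and 3 links.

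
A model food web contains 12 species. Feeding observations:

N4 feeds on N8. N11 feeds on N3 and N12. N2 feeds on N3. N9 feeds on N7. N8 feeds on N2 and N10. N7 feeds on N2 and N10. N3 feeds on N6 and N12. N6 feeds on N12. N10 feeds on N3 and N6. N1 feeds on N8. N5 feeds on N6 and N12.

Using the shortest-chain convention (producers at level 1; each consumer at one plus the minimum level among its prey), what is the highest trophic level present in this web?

Producers (level 1): N12.
Following each consumer down to its lowest-level prey: N12 → N6 → N10 → N8 → N1 (levels 1 through 5).
All prey of N1 (N8 4) are at level 4 or above, so N1 is at level 1 + 4 = 5.
Every consumer has at least one prey at level 4 or below, so none exceeds level 5.

5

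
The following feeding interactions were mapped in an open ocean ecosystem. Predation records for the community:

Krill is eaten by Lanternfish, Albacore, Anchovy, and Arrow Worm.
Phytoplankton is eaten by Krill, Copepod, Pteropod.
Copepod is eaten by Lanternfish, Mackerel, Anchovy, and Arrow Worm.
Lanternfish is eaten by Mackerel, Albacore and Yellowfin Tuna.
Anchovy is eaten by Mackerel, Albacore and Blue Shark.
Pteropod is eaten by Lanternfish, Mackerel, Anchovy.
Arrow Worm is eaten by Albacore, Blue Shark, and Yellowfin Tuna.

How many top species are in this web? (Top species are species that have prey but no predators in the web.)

4

Top species (has prey, but nothing eats it): Mackerel, Blue Shark, Albacore, Yellowfin Tuna.
Count: 4.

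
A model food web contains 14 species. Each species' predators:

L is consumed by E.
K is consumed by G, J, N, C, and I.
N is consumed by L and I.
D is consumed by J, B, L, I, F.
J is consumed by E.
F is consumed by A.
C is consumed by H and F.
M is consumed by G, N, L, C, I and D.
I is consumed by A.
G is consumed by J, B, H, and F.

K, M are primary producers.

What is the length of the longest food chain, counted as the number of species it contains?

4 species

One longest chain: M → D → L → E.
It has 4 species and 3 links.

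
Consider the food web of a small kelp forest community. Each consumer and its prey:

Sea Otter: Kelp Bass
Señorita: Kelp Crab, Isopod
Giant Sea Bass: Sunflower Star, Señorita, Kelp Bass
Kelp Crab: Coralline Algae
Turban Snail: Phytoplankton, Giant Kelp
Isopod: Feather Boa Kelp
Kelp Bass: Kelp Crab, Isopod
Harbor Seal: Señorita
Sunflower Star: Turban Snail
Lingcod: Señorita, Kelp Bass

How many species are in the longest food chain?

One longest chain: Coralline Algae → Kelp Crab → Señorita → Lingcod.
It has 4 species and 3 links.

4 species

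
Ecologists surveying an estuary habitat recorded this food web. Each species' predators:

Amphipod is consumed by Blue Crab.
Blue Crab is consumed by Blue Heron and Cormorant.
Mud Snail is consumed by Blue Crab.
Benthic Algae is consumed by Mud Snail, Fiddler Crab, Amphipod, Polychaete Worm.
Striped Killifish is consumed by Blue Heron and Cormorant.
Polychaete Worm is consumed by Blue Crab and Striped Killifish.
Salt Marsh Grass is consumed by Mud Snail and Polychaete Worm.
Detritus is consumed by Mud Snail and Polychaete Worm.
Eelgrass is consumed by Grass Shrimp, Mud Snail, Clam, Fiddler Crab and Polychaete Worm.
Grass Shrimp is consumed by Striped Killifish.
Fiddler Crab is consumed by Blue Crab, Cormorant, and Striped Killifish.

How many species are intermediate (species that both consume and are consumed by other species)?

7

Intermediate species (has both prey and predators): Polychaete Worm, Grass Shrimp, Mud Snail, Fiddler Crab, Amphipod, Blue Crab, Striped Killifish.
Count: 7.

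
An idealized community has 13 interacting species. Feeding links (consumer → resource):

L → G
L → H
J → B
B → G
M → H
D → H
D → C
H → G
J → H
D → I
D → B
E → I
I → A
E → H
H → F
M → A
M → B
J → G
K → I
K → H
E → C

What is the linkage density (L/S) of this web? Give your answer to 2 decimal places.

L/S = 1.62

There are L = 21 links among S = 13 species.
L/S = 21/13 = 1.6154 ≈ 1.62.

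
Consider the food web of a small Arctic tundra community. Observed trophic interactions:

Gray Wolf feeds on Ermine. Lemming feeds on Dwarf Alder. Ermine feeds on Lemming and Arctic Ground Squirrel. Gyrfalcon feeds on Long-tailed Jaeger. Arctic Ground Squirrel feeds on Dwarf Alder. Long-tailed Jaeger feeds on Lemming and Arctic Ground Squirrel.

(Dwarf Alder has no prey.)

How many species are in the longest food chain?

4 species

One longest chain: Dwarf Alder → Lemming → Ermine → Gray Wolf.
It has 4 species and 3 links.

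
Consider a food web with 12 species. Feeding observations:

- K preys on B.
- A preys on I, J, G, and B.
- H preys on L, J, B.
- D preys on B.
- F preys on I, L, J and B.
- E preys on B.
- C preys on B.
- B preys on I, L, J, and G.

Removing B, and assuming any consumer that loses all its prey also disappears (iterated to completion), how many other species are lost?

4

Remove B.
Round 1: C (all prey gone), K (all prey gone), E (all prey gone), D (all prey gone) → extinct.
No further losses. Total secondary extinctions: 4.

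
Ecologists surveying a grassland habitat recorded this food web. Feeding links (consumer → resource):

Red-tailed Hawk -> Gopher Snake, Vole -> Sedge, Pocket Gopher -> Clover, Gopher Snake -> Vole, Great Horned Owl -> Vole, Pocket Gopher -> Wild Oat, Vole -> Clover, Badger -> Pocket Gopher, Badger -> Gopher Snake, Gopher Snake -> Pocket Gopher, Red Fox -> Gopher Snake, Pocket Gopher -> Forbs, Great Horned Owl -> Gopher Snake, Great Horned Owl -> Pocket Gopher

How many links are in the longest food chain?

3 links

One longest chain: Clover → Pocket Gopher → Gopher Snake → Red Fox.
It has 4 species and 3 links.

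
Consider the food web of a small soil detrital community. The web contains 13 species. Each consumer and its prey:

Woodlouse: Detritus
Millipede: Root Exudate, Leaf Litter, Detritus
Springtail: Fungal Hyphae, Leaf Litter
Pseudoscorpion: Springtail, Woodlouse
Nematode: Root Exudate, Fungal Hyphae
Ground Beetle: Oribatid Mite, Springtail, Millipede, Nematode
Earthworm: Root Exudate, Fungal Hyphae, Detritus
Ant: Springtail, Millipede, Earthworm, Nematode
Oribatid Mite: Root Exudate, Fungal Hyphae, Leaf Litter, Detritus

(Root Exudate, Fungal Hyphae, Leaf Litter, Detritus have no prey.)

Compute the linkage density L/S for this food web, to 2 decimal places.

There are L = 25 links among S = 13 species.
L/S = 25/13 = 1.9231 ≈ 1.92.

L/S = 1.92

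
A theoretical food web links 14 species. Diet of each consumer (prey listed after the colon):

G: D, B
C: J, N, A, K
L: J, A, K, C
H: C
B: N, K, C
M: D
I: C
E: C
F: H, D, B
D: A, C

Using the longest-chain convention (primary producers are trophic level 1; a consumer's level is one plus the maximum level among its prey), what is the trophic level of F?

J is a producer → level 1.
C eats J (level 1); other prey at levels: N 1, A 1, K 1 → level 2.
B eats C (level 2); other prey at levels: N 1, K 1 → level 3.
F eats B (level 3); other prey at levels: H 3, D 3 → level 4.

Trophic level 4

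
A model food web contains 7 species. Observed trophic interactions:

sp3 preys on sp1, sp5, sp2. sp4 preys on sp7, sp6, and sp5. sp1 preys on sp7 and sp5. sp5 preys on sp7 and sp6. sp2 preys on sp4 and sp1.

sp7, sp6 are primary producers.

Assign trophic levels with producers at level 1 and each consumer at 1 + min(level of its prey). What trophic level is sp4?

sp7 is a producer → level 1.
sp4 eats sp7 → level 2.

Trophic level 2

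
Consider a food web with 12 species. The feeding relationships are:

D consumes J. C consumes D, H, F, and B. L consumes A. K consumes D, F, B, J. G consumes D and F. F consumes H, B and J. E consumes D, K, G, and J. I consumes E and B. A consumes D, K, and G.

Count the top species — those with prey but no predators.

3

Top species (has prey, but nothing eats it): C, I, L.
Count: 3.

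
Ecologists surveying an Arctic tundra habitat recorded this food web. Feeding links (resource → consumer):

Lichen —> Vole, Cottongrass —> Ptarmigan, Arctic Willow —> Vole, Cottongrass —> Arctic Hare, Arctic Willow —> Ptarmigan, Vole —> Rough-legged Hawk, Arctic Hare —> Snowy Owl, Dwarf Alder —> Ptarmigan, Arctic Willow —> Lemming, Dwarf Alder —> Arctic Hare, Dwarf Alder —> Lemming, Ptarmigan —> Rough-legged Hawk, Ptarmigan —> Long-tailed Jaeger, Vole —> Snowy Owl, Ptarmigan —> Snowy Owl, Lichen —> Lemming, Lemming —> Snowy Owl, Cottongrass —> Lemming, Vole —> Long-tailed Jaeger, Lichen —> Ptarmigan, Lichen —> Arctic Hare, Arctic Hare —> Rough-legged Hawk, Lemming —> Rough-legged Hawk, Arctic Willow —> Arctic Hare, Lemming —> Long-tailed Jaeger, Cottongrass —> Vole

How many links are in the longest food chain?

One longest chain: Lichen → Vole → Long-tailed Jaeger.
It has 3 species and 2 links.

2 links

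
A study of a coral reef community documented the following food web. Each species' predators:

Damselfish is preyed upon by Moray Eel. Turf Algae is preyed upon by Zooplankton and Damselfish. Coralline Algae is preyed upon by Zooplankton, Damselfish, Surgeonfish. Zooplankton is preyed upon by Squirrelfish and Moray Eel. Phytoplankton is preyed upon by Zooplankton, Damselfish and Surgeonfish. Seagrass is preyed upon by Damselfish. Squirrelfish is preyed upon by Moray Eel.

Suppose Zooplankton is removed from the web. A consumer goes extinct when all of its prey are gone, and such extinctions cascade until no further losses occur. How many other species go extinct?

1

Remove Zooplankton.
Round 1: Squirrelfish (all prey gone) → extinct.
No further losses. Total secondary extinctions: 1.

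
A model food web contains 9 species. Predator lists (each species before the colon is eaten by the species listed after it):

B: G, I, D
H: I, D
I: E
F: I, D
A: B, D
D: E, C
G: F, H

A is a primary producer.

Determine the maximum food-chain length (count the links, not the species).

5 links

One longest chain: A → B → G → F → I → E.
It has 6 species and 5 links.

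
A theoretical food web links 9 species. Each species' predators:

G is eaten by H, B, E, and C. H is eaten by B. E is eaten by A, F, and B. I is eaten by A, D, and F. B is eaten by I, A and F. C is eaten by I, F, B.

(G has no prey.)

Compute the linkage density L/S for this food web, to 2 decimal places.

L/S = 1.89

There are L = 17 links among S = 9 species.
L/S = 17/9 = 1.8889 ≈ 1.89.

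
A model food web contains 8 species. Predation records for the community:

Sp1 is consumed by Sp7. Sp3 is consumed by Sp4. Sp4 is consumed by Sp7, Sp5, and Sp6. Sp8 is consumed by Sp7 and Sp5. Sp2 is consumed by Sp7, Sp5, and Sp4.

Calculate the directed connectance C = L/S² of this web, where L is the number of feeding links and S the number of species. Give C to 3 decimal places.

The web has S = 8 species and L = 10 feeding links.
C = L / S² = 10 / 64 = 0.1562 ≈ 0.156.

C = 0.156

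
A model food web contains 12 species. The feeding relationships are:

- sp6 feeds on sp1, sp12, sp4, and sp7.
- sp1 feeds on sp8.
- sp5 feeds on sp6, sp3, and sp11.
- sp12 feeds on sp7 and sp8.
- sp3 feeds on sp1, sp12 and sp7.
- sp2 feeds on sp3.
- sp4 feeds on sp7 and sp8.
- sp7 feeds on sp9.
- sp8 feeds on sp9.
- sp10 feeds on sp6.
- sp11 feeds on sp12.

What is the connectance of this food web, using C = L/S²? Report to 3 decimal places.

The web has S = 12 species and L = 20 feeding links.
C = L / S² = 20 / 144 = 0.1389 ≈ 0.139.

C = 0.139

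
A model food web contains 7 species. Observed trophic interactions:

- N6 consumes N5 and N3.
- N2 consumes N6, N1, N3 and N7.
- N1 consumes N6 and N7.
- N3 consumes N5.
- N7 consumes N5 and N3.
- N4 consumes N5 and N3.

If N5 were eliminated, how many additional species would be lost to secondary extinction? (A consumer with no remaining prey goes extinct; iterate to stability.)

Remove N5.
Round 1: N3 (all prey gone) → extinct.
Round 2: N4 (all prey gone), N7 (all prey gone), N6 (all prey gone) → extinct.
Round 3: N1 (all prey gone) → extinct.
Round 4: N2 (all prey gone) → extinct.
No further losses. Total secondary extinctions: 6.

6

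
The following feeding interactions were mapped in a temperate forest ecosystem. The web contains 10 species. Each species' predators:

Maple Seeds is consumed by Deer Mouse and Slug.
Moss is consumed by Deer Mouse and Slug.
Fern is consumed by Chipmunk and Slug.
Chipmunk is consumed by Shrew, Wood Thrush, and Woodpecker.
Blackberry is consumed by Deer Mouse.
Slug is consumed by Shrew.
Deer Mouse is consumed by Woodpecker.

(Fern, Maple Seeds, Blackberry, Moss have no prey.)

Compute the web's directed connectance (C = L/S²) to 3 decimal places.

The web has S = 10 species and L = 12 feeding links.
C = L / S² = 12 / 100 = 0.1200 ≈ 0.120.

C = 0.120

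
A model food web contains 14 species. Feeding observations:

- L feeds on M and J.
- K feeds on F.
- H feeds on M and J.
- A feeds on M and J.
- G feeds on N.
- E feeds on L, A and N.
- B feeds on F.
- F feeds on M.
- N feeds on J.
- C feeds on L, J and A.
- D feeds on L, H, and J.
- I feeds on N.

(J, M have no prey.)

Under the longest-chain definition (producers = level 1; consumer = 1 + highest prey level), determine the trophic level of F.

Trophic level 2

M is a producer → level 1.
F eats M → level 2.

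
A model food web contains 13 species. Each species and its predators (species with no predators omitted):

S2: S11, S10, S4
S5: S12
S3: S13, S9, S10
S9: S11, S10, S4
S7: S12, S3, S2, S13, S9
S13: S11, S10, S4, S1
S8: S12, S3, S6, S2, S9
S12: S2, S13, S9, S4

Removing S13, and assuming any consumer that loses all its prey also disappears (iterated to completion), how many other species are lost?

1

Remove S13.
Round 1: S1 (all prey gone) → extinct.
No further losses. Total secondary extinctions: 1.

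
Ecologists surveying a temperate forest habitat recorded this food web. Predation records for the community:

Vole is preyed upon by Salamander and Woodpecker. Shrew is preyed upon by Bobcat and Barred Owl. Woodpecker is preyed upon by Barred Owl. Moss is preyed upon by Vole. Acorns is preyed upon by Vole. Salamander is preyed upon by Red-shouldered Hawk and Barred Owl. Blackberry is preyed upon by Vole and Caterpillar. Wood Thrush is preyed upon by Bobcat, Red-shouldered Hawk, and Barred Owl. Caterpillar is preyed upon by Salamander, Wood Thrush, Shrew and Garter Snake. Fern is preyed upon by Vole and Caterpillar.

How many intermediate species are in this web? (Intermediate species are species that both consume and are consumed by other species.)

Intermediate species (has both prey and predators): Vole, Caterpillar, Salamander, Wood Thrush, Woodpecker, Shrew.
Count: 6.

6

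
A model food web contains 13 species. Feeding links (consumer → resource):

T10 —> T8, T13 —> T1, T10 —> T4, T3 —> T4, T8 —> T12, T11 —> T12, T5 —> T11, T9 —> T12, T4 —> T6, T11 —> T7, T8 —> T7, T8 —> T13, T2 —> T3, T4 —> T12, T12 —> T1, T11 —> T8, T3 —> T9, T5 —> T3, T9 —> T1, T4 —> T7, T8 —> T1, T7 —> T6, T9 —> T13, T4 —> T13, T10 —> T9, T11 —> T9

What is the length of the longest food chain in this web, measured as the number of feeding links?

One longest chain: T6 → T7 → T4 → T3 → T2.
It has 5 species and 4 links.

4 links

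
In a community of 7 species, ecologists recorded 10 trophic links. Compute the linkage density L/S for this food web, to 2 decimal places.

There are L = 10 links among S = 7 species.
L/S = 10/7 = 1.4286 ≈ 1.43.

L/S = 1.43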